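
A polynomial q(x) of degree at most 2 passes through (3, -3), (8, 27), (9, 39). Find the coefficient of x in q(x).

Write q(x) = ax^2 + bx + c. Substituting each data point gives a linear system:
  9a + 3b + c = -3
  64a + 8b + c = 27
  81a + 9b + c = 39
Solving the system yields a = 1, b = -5, c = 3.
So q(x) = x^2 - 5x + 3.
The coefficient of x is -5.

-5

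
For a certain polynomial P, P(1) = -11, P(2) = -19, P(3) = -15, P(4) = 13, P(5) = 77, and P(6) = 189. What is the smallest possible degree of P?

3

Forward differences of the values at n = 1, 2, 3, 4, 5, 6:
  P  : -11  -19  -15  13  77  189
  Δ  : -8  4  28  64  112
  Δ^2: 12  24  36  48
  Δ^3: 12  12  12
  Δ^4: 0  0
  Δ^5: 0
The third differences are constant (12) and nonzero, while all higher differences vanish, so the minimal degree is 3.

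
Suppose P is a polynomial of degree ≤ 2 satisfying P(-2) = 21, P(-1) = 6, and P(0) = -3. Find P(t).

Write P(t) = at^2 + bt + c. Substituting each data point gives a linear system:
  4a - 2b + c = 21
  a - b + c = 6
  c = -3
Solving the system yields a = 3, b = -6, c = -3.
So P(t) = 3t^2 - 6t - 3.
Check: P(0) = -3. ✓

P(t) = 3t^2 - 6t - 3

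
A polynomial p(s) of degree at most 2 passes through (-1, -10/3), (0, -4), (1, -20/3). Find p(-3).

Forward differences of the values at s = -1, 0, 1:
  p  : -10/3  -4  -20/3
  Δ  : -2/3  -8/3
  Δ^2: -2
The second differences are constant, confirming degree 2.
Interpolating (Newton forward form) and evaluating at s = -3 gives p(-3) = -8.

-8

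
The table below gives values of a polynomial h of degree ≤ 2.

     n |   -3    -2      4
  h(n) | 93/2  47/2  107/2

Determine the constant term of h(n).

3/2

Write h(n) = an^2 + bn + c. Substituting each data point gives a linear system:
  9a - 3b + c = 93/2
  4a - 2b + c = 47/2
  16a + 4b + c = 107/2
Solving the system yields a = 4, b = -3, c = 3/2.
So h(n) = 4n^2 - 3n + 3/2.
The constant term is 3/2.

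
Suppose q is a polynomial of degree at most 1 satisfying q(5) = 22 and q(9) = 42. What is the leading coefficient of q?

5

Write q(u) = au + b. Substituting each data point gives a linear system:
  5a + b = 22
  9a + b = 42
Solving the system yields a = 5, b = -3.
So q(u) = 5u - 3.
The leading coefficient is 5.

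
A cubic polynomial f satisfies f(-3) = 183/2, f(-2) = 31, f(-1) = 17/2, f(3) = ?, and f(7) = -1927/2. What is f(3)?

The 4 known points determine the degree-3 polynomial uniquely.
Write f(s) = as^3 + bs^2 + cs + d. Substituting each data point gives a linear system:
  -27a + 9b - 3c + d = 183/2
  -8a + 4b - 2c + d = 31
  -a + b - c + d = 17/2
  343a + 49b + 7c + d = -1927/2
Solving the system yields a = -3, b = 1, c = 3/2, d = 6.
So f(s) = -3s³ + s² + (3/2)s + 6.
Then f(3) = -123/2.

-123/2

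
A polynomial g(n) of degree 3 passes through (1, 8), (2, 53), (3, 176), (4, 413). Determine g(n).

g(n) = 6n^3 + 3n^2 - 6n + 5

Using the Lagrange interpolation formula with nodes 1, 2, 3, 4:
  L_0(n) = (n - 2)(n - 3)(n - 4) / -6
  L_1(n) = (n - 1)(n - 3)(n - 4) / 2
  L_2(n) = (n - 1)(n - 2)(n - 4) / -2
  L_3(n) = (n - 1)(n - 2)(n - 3) / 6
Then g(n) = 8·L_0(n) + 53·L_1(n) + 176·L_2(n) + 413·L_3(n).
Expanding and collecting terms gives g(n) = 6n³ + 3n² - 6n + 5.
Check: g(1) = 8. ✓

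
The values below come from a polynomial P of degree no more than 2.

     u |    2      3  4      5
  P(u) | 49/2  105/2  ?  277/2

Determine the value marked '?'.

181/2

On equispaced nodes a degree-2 polynomial has vanishing third forward difference, so
  - P(2) + 3·P(3) - 3·P(4) + P(5) = 0.
Substituting the known values and solving for P(4):
  -3·P(4) = -543/2
  P(4) = 181/2.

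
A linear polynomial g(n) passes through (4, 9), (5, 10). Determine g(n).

Write g(n) = an + b. Substituting each data point gives a linear system:
  4a + b = 9
  5a + b = 10
Solving the system yields a = 1, b = 5.
So g(n) = n + 5.
Check: g(4) = 9. ✓

g(n) = n + 5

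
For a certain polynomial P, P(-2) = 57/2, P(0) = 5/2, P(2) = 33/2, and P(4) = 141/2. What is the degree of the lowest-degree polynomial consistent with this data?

Forward differences of the values at n = -2, 0, 2, 4:
  P  : 57/2  5/2  33/2  141/2
  Δ  : -26  14  54
  Δ^2: 40  40
  Δ^3: 0
The second differences are constant (40) and nonzero, while all higher differences vanish, so the minimal degree is 2.

2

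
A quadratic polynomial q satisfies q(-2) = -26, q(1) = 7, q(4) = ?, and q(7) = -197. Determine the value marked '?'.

On equispaced nodes a degree-2 polynomial has vanishing third forward difference, so
  - q(-2) + 3·q(1) - 3·q(4) + q(7) = 0.
Substituting the known values and solving for q(4):
  -3·q(4) = 150
  q(4) = -50.

-50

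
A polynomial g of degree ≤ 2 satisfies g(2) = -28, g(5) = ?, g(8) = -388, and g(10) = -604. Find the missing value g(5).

-154

The 3 known points determine the degree-2 polynomial uniquely.
Write g(u) = au^2 + bu + c. Substituting each data point gives a linear system:
  4a + 2b + c = -28
  64a + 8b + c = -388
  100a + 10b + c = -604
Solving the system yields a = -6, b = 0, c = -4.
So g(u) = -6u^2 - 4.
Then g(5) = -154.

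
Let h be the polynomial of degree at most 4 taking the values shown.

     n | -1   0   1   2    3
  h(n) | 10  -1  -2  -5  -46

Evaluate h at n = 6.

-1117

Using the Lagrange interpolation formula with nodes -1, 0, 1, 2, 3:
  L_0(n) = n(n - 1)(n - 2)(n - 3) / 24
  L_1(n) = (n + 1)(n - 1)(n - 2)(n - 3) / -6
  L_2(n) = (n + 1)n(n - 2)(n - 3) / 4
  L_3(n) = (n + 1)n(n - 1)(n - 3) / -6
  L_4(n) = (n + 1)n(n - 1)(n - 2) / 24
Then h(n) = 10·L_0(n) - 1·L_1(n) - 2·L_2(n) - 5·L_3(n) - 46·L_4(n).
Expanding and collecting terms gives h(n) = -n^4 + 6n^2 - 6n - 1.
Evaluating at n = 6: h(6) = -1117.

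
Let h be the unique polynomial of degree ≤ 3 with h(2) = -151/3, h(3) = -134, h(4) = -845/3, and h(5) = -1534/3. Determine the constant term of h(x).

-3

Write h(x) = ax^3 + bx^2 + cx + d. Substituting each data point gives a linear system:
  8a + 4b + 2c + d = -151/3
  27a + 9b + 3c + d = -134
  64a + 16b + 4c + d = -845/3
  125a + 25b + 5c + d = -1534/3
Solving the system yields a = -3, b = -5, c = -5/3, d = -3.
So h(x) = -3x^3 - 5x^2 - (5/3)x - 3.
The constant term is -3.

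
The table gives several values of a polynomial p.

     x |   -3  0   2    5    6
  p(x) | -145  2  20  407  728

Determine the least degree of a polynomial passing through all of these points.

3

Divided differences on the nodes -3, 0, 2, 5, 6:
  order 0: -145  2  20  407  728
  order 1: 49  9  129  321
  order 2: -8  24  48
  order 3: 4  4
  order 4: 0
The order-3 divided differences are all 4 (nonzero) and every higher order vanishes, so the data lies on a polynomial of degree exactly 3.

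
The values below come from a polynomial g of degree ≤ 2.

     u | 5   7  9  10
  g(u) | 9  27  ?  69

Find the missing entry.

The 3 known points determine the degree-2 polynomial uniquely.
Write g(u) = au^2 + bu + c. Substituting each data point gives a linear system:
  25a + 5b + c = 9
  49a + 7b + c = 27
  100a + 10b + c = 69
Solving the system yields a = 1, b = -3, c = -1.
So g(u) = u^2 - 3u - 1.
Then g(9) = 53.

53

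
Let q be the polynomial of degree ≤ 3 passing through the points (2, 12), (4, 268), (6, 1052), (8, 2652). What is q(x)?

q(x) = 6x^3 - 6x^2 - 4x - 4

Write q(x) = ax^3 + bx^2 + cx + d. Substituting each data point gives a linear system:
  8a + 4b + 2c + d = 12
  64a + 16b + 4c + d = 268
  216a + 36b + 6c + d = 1052
  512a + 64b + 8c + d = 2652
Solving the system yields a = 6, b = -6, c = -4, d = -4.
So q(x) = 6x³ - 6x² - 4x - 4.
Check: q(8) = 2652. ✓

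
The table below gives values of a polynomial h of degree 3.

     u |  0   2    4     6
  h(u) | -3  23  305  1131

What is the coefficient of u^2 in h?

-4

Write h(u) = au^3 + bu^2 + cu + d. Substituting each data point gives a linear system:
  d = -3
  8a + 4b + 2c + d = 23
  64a + 16b + 4c + d = 305
  216a + 36b + 6c + d = 1131
Solving the system yields a = 6, b = -4, c = -3, d = -3.
So h(u) = 6u^3 - 4u^2 - 3u - 3.
The coefficient of u^2 is -4.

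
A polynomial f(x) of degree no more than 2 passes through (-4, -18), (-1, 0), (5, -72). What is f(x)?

Write f(x) = ax^2 + bx + c. Substituting each data point gives a linear system:
  16a - 4b + c = -18
  a - b + c = 0
  25a + 5b + c = -72
Solving the system yields a = -2, b = -4, c = -2.
So f(x) = -2x^2 - 4x - 2.
Check: f(-1) = 0. ✓

f(x) = -2x^2 - 4x - 2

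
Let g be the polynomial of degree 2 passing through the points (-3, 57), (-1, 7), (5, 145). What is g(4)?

Write g(u) = au^2 + bu + c. Substituting each data point gives a linear system:
  9a - 3b + c = 57
  a - b + c = 7
  25a + 5b + c = 145
Solving the system yields a = 6, b = -1, c = 0.
So g(u) = 6u^2 - u.
Then g(4) = 92.

92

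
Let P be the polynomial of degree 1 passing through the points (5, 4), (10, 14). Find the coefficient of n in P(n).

2

Write P(n) = an + b. Substituting each data point gives a linear system:
  5a + b = 4
  10a + b = 14
Solving the system yields a = 2, b = -6.
So P(n) = 2n - 6.
The leading coefficient is 2.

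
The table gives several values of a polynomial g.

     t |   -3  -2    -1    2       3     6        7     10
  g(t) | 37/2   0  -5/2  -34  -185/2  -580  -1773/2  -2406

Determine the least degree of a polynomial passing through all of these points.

Divided differences on the nodes -3, -2, -1, 2, 3, 6, 7, 10:
  order 0: 37/2  0  -5/2  -34  -185/2  -580  -1773/2  -2406
  order 1: -37/2  -5/2  -21/2  -117/2  -325/2  -613/2  -1013/2
  order 2: 8  -2  -12  -26  -36  -50
  order 3: -2  -2  -2  -2  -2
  order 4: 0  0  0  0
  order 5: 0  0  0
  order 6: 0  0
  order 7: 0
The order-3 divided differences are all -2 (nonzero) and every higher order vanishes, so the data lies on a polynomial of degree exactly 3.

3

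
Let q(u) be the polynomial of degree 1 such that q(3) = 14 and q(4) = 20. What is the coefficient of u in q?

6

Write q(u) = au + b. Substituting each data point gives a linear system:
  3a + b = 14
  4a + b = 20
Solving the system yields a = 6, b = -4.
So q(u) = 6u - 4.
The leading coefficient is 6.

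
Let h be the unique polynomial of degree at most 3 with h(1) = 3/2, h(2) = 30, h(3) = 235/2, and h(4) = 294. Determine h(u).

Using the Lagrange interpolation formula with nodes 1, 2, 3, 4:
  L_0(u) = (u - 2)(u - 3)(u - 4) / -6
  L_1(u) = (u - 1)(u - 3)(u - 4) / 2
  L_2(u) = (u - 1)(u - 2)(u - 4) / -2
  L_3(u) = (u - 1)(u - 2)(u - 3) / 6
Then h(u) = 3/2·L_0(u) + 30·L_1(u) + 235/2·L_2(u) + 294·L_3(u).
Expanding and collecting terms gives h(u) = 5u³ - (1/2)u² - 5u + 2.
Check: h(1) = 3/2. ✓

h(u) = 5u^3 - (1/2)u^2 - 5u + 2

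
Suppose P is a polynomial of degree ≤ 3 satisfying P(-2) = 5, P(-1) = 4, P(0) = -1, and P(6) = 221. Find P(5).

Write P(t) = at^3 + bt^2 + ct + d. Substituting each data point gives a linear system:
  -8a + 4b - 2c + d = 5
  -a + b - c + d = 4
  d = -1
  216a + 36b + 6c + d = 221
Solving the system yields a = 1, b = 1, c = -5, d = -1.
So P(t) = t^3 + t^2 - 5t - 1.
Then P(5) = 124.

124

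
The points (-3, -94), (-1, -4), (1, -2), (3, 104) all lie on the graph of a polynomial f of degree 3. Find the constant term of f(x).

-4

Write f(x) = ax^3 + bx^2 + cx + d. Substituting each data point gives a linear system:
  -27a + 9b - 3c + d = -94
  -a + b - c + d = -4
  a + b + c + d = -2
  27a + 9b + 3c + d = 104
Solving the system yields a = 4, b = 1, c = -3, d = -4.
So f(x) = 4x^3 + x^2 - 3x - 4.
The constant term is -4.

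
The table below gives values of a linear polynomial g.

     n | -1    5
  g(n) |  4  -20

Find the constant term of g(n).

Write g(n) = an + b. Substituting each data point gives a linear system:
  -a + b = 4
  5a + b = -20
Solving the system yields a = -4, b = 0.
So g(n) = -4n.
The constant term is 0.

0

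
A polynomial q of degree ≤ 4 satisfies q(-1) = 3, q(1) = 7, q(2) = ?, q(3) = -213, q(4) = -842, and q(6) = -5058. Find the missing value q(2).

-18

The 5 known points determine the degree-4 polynomial uniquely.
Write q(x) = ax^4 + bx^3 + cx^2 + dx + e. Substituting each data point gives a linear system:
  a - b + c - d + e = 3
  a + b + c + d + e = 7
  81a + 27b + 9c + 3d + e = -213
  256a + 64b + 16c + 4d + e = -842
  1296a + 216b + 36c + 6d + e = -5058
Solving the system yields a = -5, b = 6, c = 4, d = -4, e = 6.
So q(x) = -5x⁴ + 6x³ + 4x² - 4x + 6.
Then q(2) = -18.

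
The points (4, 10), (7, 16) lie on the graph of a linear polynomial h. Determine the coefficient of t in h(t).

Write h(t) = at + b. Substituting each data point gives a linear system:
  4a + b = 10
  7a + b = 16
Solving the system yields a = 2, b = 2.
So h(t) = 2t + 2.
The leading coefficient is 2.

2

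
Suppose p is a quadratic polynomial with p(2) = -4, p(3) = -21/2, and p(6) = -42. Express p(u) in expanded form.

Write p(u) = au^2 + bu + c. Substituting each data point gives a linear system:
  4a + 2b + c = -4
  9a + 3b + c = -21/2
  36a + 6b + c = -42
Solving the system yields a = -1, b = -3/2, c = 3.
So p(u) = -u^2 - (3/2)u + 3.
Check: p(3) = -21/2. ✓

p(u) = -u^2 - (3/2)u + 3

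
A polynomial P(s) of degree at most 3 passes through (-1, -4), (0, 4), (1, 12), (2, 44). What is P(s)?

Write P(s) = as^3 + bs^2 + cs + d. Substituting each data point gives a linear system:
  -a + b - c + d = -4
  d = 4
  a + b + c + d = 12
  8a + 4b + 2c + d = 44
Solving the system yields a = 4, b = 0, c = 4, d = 4.
So P(s) = 4s^3 + 4s + 4.
Check: P(2) = 44. ✓

P(s) = 4s^3 + 4s + 4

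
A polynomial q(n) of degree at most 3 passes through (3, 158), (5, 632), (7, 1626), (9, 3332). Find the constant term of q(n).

Write q(n) = an^3 + bn^2 + cn + d. Substituting each data point gives a linear system:
  27a + 9b + 3c + d = 158
  125a + 25b + 5c + d = 632
  343a + 49b + 7c + d = 1626
  729a + 81b + 9c + d = 3332
Solving the system yields a = 4, b = 5, c = 1, d = 2.
So q(n) = 4n^3 + 5n^2 + n + 2.
The constant term is 2.

2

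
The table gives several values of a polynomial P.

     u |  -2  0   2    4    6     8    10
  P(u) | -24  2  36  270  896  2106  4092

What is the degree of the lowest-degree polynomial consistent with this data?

3

Forward differences of the values at u = -2, 0, 2, 4, 6, 8, 10:
  P  : -24  2  36  270  896  2106  4092
  Δ  : 26  34  234  626  1210  1986
  Δ^2: 8  200  392  584  776
  Δ^3: 192  192  192  192
  Δ^4: 0  0  0
  Δ^5: 0  0
  Δ^6: 0
The third differences are constant (192) and nonzero, while all higher differences vanish, so the minimal degree is 3.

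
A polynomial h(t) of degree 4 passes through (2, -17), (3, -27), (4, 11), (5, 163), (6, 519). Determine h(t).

Write h(t) = at^4 + bt^3 + ct^2 + dt + e. Substituting each data point gives a linear system:
  16a + 8b + 4c + 2d + e = -17
  81a + 27b + 9c + 3d + e = -27
  256a + 64b + 16c + 4d + e = 11
  625a + 125b + 25c + 5d + e = 163
  1296a + 216b + 36c + 6d + e = 519
Solving the system yields a = 1, b = -3, c = -4, d = 2, e = 3.
So h(t) = t^4 - 3t^3 - 4t^2 + 2t + 3.
Check: h(3) = -27. ✓

h(t) = t^4 - 3t^3 - 4t^2 + 2t + 3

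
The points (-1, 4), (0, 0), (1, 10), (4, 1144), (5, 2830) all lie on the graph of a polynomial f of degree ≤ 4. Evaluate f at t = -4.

Using the Lagrange interpolation formula with nodes -1, 0, 1, 4, 5:
  L_0(t) = t(t - 1)(t - 4)(t - 5) / 60
  L_1(t) = (t + 1)(t - 1)(t - 4)(t - 5) / -20
  L_2(t) = (t + 1)t(t - 4)(t - 5) / 24
  L_3(t) = (t + 1)t(t - 1)(t - 5) / -60
  L_4(t) = (t + 1)t(t - 1)(t - 4) / 120
Then f(t) = 4·L_0(t) + 0·L_1(t) + 10·L_2(t) + 1144·L_3(t) + 2830·L_4(t).
Expanding and collecting terms gives f(t) = 5t⁴ - 3t³ + 2t² + 6t.
Evaluating at t = -4: f(-4) = 1480.

1480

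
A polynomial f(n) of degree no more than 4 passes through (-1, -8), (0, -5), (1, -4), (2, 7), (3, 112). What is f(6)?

Write f(n) = an^4 + bn^3 + cn^2 + dn + e. Substituting each data point gives a linear system:
  a - b + c - d + e = -8
  e = -5
  a + b + c + d + e = -4
  16a + 8b + 4c + 2d + e = 7
  81a + 27b + 9c + 3d + e = 112
Solving the system yields a = 3, b = -4, c = -4, d = 6, e = -5.
So f(n) = 3n⁴ - 4n³ - 4n² + 6n - 5.
Then f(6) = 2911.

2911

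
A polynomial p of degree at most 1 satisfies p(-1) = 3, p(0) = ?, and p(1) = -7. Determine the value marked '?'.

On equispaced nodes a degree-1 polynomial has vanishing second forward difference, so
  p(-1) - 2·p(0) + p(1) = 0.
Substituting the known values and solving for p(0):
  -2·p(0) = 4
  p(0) = -2.

-2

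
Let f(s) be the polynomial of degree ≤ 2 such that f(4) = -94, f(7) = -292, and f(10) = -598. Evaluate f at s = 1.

Forward differences of the values at s = 4, 7, 10:
  f  : -94  -292  -598
  Δ  : -198  -306
  Δ^2: -108
The second differences are constant, confirming degree 2.
Interpolating (Newton forward form) and evaluating at s = 1 gives f(1) = -4.

-4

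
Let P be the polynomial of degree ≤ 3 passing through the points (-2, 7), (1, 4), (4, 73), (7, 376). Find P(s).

P(s) = s^3 + s^2 - 3s + 5

Using the Lagrange interpolation formula with nodes -2, 1, 4, 7:
  L_0(s) = (s - 1)(s - 4)(s - 7) / -162
  L_1(s) = (s + 2)(s - 4)(s - 7) / 54
  L_2(s) = (s + 2)(s - 1)(s - 7) / -54
  L_3(s) = (s + 2)(s - 1)(s - 4) / 162
Then P(s) = 7·L_0(s) + 4·L_1(s) + 73·L_2(s) + 376·L_3(s).
Expanding and collecting terms gives P(s) = s^3 + s^2 - 3s + 5.
Check: P(4) = 73. ✓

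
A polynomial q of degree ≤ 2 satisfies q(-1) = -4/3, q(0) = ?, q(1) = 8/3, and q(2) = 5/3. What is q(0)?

The 3 known points determine the degree-2 polynomial uniquely.
Write q(u) = au^2 + bu + c. Substituting each data point gives a linear system:
  a - b + c = -4/3
  a + b + c = 8/3
  4a + 2b + c = 5/3
Solving the system yields a = -1, b = 2, c = 5/3.
So q(u) = -u^2 + 2u + 5/3.
Then q(0) = 5/3.

5/3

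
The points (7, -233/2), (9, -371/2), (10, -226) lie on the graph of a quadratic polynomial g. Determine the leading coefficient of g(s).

Write g(s) = as^2 + bs + c. Substituting each data point gives a linear system:
  49a + 7b + c = -233/2
  81a + 9b + c = -371/2
  100a + 10b + c = -226
Solving the system yields a = -2, b = -5/2, c = -1.
So g(s) = -2s^2 - (5/2)s - 1.
The leading coefficient is -2.

-2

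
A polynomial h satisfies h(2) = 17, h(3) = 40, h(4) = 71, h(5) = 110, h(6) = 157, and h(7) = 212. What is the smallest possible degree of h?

2

Forward differences of the values at u = 2, 3, 4, 5, 6, 7:
  h  : 17  40  71  110  157  212
  Δ  : 23  31  39  47  55
  Δ^2: 8  8  8  8
  Δ^3: 0  0  0
  Δ^4: 0  0
  Δ^5: 0
The second differences are constant (8) and nonzero, while all higher differences vanish, so the minimal degree is 2.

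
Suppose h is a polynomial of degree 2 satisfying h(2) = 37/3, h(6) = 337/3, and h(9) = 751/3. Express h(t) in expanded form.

Using the Lagrange interpolation formula with nodes 2, 6, 9:
  L_0(t) = (t - 6)(t - 9) / 28
  L_1(t) = (t - 2)(t - 9) / -12
  L_2(t) = (t - 2)(t - 6) / 21
Then h(t) = 37/3·L_0(t) + 337/3·L_1(t) + 751/3·L_2(t).
Expanding and collecting terms gives h(t) = 3t^2 + t - 5/3.
Check: h(2) = 37/3. ✓

h(t) = 3t^2 + t - 5/3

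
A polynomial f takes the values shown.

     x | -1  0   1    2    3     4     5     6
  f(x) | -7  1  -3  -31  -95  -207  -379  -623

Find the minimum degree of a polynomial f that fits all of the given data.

Forward differences of the values at x = -1, 0, 1, 2, 3, 4, 5, 6:
  f  : -7  1  -3  -31  -95  -207  -379  -623
  Δ  : 8  -4  -28  -64  -112  -172  -244
  Δ^2: -12  -24  -36  -48  -60  -72
  Δ^3: -12  -12  -12  -12  -12
  Δ^4: 0  0  0  0
  Δ^5: 0  0  0
  Δ^6: 0  0
  Δ^7: 0
The third differences are constant (-12) and nonzero, while all higher differences vanish, so the minimal degree is 3.

3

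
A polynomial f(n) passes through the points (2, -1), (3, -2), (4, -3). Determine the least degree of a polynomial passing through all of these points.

1

Forward differences of the values at n = 2, 3, 4:
  f  : -1  -2  -3
  Δ  : -1  -1
  Δ^2: 0
The first differences are constant (-1) and nonzero, while all higher differences vanish, so the minimal degree is 1.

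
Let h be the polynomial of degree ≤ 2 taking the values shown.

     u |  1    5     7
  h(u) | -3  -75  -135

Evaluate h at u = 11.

-303

Using the Lagrange interpolation formula with nodes 1, 5, 7:
  L_0(u) = (u - 5)(u - 7) / 24
  L_1(u) = (u - 1)(u - 7) / -8
  L_2(u) = (u - 1)(u - 5) / 12
Then h(u) = -3·L_0(u) - 75·L_1(u) - 135·L_2(u).
Expanding and collecting terms gives h(u) = -2u² - 6u + 5.
Evaluating at u = 11: h(11) = -303.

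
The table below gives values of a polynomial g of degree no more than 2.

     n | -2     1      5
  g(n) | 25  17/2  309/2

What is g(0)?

2

Write g(n) = an^2 + bn + c. Substituting each data point gives a linear system:
  4a - 2b + c = 25
  a + b + c = 17/2
  25a + 5b + c = 309/2
Solving the system yields a = 6, b = 1/2, c = 2.
So g(n) = 6n^2 + (1/2)n + 2.
Then g(0) = 2.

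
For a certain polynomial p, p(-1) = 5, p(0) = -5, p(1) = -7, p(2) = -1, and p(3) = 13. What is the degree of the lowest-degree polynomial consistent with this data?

2

Forward differences of the values at n = -1, 0, 1, 2, 3:
  p  : 5  -5  -7  -1  13
  Δ  : -10  -2  6  14
  Δ^2: 8  8  8
  Δ^3: 0  0
  Δ^4: 0
The second differences are constant (8) and nonzero, while all higher differences vanish, so the minimal degree is 2.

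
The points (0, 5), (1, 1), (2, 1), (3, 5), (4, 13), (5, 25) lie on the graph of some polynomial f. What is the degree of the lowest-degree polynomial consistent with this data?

Forward differences of the values at n = 0, 1, 2, 3, 4, 5:
  f  : 5  1  1  5  13  25
  Δ  : -4  0  4  8  12
  Δ^2: 4  4  4  4
  Δ^3: 0  0  0
  Δ^4: 0  0
  Δ^5: 0
The second differences are constant (4) and nonzero, while all higher differences vanish, so the minimal degree is 2.

2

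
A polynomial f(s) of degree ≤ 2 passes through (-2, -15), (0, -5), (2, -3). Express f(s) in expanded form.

Write f(s) = as^2 + bs + c. Substituting each data point gives a linear system:
  4a - 2b + c = -15
  c = -5
  4a + 2b + c = -3
Solving the system yields a = -1, b = 3, c = -5.
So f(s) = -s^2 + 3s - 5.
Check: f(2) = -3. ✓

f(s) = -s^2 + 3s - 5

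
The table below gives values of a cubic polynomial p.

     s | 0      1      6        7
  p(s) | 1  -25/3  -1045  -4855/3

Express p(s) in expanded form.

p(s) = -4s^3 - 5s^2 - (1/3)s + 1

Using the Lagrange interpolation formula with nodes 0, 1, 6, 7:
  L_0(s) = (s - 1)(s - 6)(s - 7) / -42
  L_1(s) = s(s - 6)(s - 7) / 30
  L_2(s) = s(s - 1)(s - 7) / -30
  L_3(s) = s(s - 1)(s - 6) / 42
Then p(s) = 1·L_0(s) - 25/3·L_1(s) - 1045·L_2(s) - 4855/3·L_3(s).
Expanding and collecting terms gives p(s) = -4s³ - 5s² - (1/3)s + 1.
Check: p(6) = -1045. ✓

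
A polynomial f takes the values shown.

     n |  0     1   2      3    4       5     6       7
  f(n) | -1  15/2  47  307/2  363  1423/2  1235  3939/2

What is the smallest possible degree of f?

3

Forward differences of the values at n = 0, 1, 2, 3, 4, 5, 6, 7:
  f  : -1  15/2  47  307/2  363  1423/2  1235  3939/2
  Δ  : 17/2  79/2  213/2  419/2  697/2  1047/2  1469/2
  Δ^2: 31  67  103  139  175  211
  Δ^3: 36  36  36  36  36
  Δ^4: 0  0  0  0
  Δ^5: 0  0  0
  Δ^6: 0  0
  Δ^7: 0
The third differences are constant (36) and nonzero, while all higher differences vanish, so the minimal degree is 3.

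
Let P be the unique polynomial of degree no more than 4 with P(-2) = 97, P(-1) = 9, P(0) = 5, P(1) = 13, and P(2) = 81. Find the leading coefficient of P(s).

5

Write P(s) = as^4 + bs^3 + cs^2 + ds + e. Substituting each data point gives a linear system:
  16a - 8b + 4c - 2d + e = 97
  a - b + c - d + e = 9
  e = 5
  a + b + c + d + e = 13
  16a + 8b + 4c + 2d + e = 81
Solving the system yields a = 5, b = -2, c = 1, d = 4, e = 5.
So P(s) = 5s⁴ - 2s³ + s² + 4s + 5.
The leading coefficient is 5.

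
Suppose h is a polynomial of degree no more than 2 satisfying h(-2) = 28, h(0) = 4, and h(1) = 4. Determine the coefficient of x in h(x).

-4

Write h(x) = ax^2 + bx + c. Substituting each data point gives a linear system:
  4a - 2b + c = 28
  c = 4
  a + b + c = 4
Solving the system yields a = 4, b = -4, c = 4.
So h(x) = 4x² - 4x + 4.
The coefficient of x is -4.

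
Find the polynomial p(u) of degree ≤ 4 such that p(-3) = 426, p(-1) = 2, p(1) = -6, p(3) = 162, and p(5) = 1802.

Write p(u) = au^4 + bu^3 + cu^2 + du + e. Substituting each data point gives a linear system:
  81a - 27b + 9c - 3d + e = 426
  a - b + c - d + e = 2
  a + b + c + d + e = -6
  81a + 27b + 9c + 3d + e = 162
  625a + 125b + 25c + 5d + e = 1802
Solving the system yields a = 4, b = -5, c = -3, d = 1, e = -3.
So p(u) = 4u⁴ - 5u³ - 3u² + u - 3.
Check: p(-1) = 2. ✓

p(u) = 4u^4 - 5u^3 - 3u^2 + u - 3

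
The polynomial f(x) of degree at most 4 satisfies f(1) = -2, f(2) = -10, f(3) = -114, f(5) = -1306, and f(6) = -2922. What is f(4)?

Write f(x) = ax^4 + bx^3 + cx^2 + dx + e. Substituting each data point gives a linear system:
  a + b + c + d + e = -2
  16a + 8b + 4c + 2d + e = -10
  81a + 27b + 9c + 3d + e = -114
  625a + 125b + 25c + 5d + e = -1306
  1296a + 216b + 36c + 6d + e = -2922
Solving the system yields a = -3, b = 4, c = 3, d = 0, e = -6.
So f(x) = -3x^4 + 4x^3 + 3x^2 - 6.
Then f(4) = -470.

-470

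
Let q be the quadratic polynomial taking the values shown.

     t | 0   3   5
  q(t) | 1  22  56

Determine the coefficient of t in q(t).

Write q(t) = at^2 + bt + c. Substituting each data point gives a linear system:
  c = 1
  9a + 3b + c = 22
  25a + 5b + c = 56
Solving the system yields a = 2, b = 1, c = 1.
So q(t) = 2t^2 + t + 1.
The coefficient of t is 1.

1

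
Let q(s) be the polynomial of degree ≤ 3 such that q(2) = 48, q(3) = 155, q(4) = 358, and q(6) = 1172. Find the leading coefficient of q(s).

Write q(s) = as^3 + bs^2 + cs + d. Substituting each data point gives a linear system:
  8a + 4b + 2c + d = 48
  27a + 9b + 3c + d = 155
  64a + 16b + 4c + d = 358
  216a + 36b + 6c + d = 1172
Solving the system yields a = 5, b = 3, c = -3, d = 2.
So q(s) = 5s^3 + 3s^2 - 3s + 2.
The leading coefficient is 5.

5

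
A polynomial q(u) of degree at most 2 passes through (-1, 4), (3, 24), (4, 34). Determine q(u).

q(u) = u^2 + 3u + 6

Using the Lagrange interpolation formula with nodes -1, 3, 4:
  L_0(u) = (u - 3)(u - 4) / 20
  L_1(u) = (u + 1)(u - 4) / -4
  L_2(u) = (u + 1)(u - 3) / 5
Then q(u) = 4·L_0(u) + 24·L_1(u) + 34·L_2(u).
Expanding and collecting terms gives q(u) = u² + 3u + 6.
Check: q(-1) = 4. ✓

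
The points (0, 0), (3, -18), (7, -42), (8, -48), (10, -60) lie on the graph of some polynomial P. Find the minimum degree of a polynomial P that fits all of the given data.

1

Divided differences on the nodes 0, 3, 7, 8, 10:
  order 0: 0  -18  -42  -48  -60
  order 1: -6  -6  -6  -6
  order 2: 0  0  0
  order 3: 0  0
  order 4: 0
The order-1 divided differences are all -6 (nonzero) and every higher order vanishes, so the data lies on a polynomial of degree exactly 1.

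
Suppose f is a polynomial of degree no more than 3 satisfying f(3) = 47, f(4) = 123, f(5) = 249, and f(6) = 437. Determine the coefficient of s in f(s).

Write f(s) = as^3 + bs^2 + cs + d. Substituting each data point gives a linear system:
  27a + 9b + 3c + d = 47
  64a + 16b + 4c + d = 123
  125a + 25b + 5c + d = 249
  216a + 36b + 6c + d = 437
Solving the system yields a = 2, b = 1, c = -5, d = -1.
So f(s) = 2s^3 + s^2 - 5s - 1.
The coefficient of s is -5.

-5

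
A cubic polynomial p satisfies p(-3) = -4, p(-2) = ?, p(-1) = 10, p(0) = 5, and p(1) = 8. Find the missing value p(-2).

11

On equispaced nodes a degree-3 polynomial has vanishing fourth forward difference, so
  p(-3) - 4·p(-2) + 6·p(-1) - 4·p(0) + p(1) = 0.
Substituting the known values and solving for p(-2):
  -4·p(-2) = -44
  p(-2) = 11.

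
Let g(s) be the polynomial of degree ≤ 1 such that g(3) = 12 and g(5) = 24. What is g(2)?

6

Using the Lagrange interpolation formula with nodes 3, 5:
  L_0(s) = (s - 5) / -2
  L_1(s) = (s - 3) / 2
Then g(s) = 12·L_0(s) + 24·L_1(s).
Expanding and collecting terms gives g(s) = 6s - 6.
Evaluating at s = 2: g(2) = 6.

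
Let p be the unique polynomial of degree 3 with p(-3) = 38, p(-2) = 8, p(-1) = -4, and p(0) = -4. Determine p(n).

p(n) = -n^3 + 3n^2 + 4n - 4

Using the Lagrange interpolation formula with nodes -3, -2, -1, 0:
  L_0(n) = (n + 2)(n + 1)n / -6
  L_1(n) = (n + 3)(n + 1)n / 2
  L_2(n) = (n + 3)(n + 2)n / -2
  L_3(n) = (n + 3)(n + 2)(n + 1) / 6
Then p(n) = 38·L_0(n) + 8·L_1(n) - 4·L_2(n) - 4·L_3(n).
Expanding and collecting terms gives p(n) = -n^3 + 3n^2 + 4n - 4.
Check: p(0) = -4. ✓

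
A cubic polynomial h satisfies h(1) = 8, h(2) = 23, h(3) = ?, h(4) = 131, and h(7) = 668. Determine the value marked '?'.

60

The 4 known points determine the degree-3 polynomial uniquely.
Write h(n) = an^3 + bn^2 + cn + d. Substituting each data point gives a linear system:
  a + b + c + d = 8
  8a + 4b + 2c + d = 23
  64a + 16b + 4c + d = 131
  343a + 49b + 7c + d = 668
Solving the system yields a = 2, b = -1, c = 4, d = 3.
So h(n) = 2n^3 - n^2 + 4n + 3.
Then h(3) = 60.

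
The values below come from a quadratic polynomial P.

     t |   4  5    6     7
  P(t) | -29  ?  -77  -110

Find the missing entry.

-50

On equispaced nodes a degree-2 polynomial has vanishing third forward difference, so
  - P(4) + 3·P(5) - 3·P(6) + P(7) = 0.
Substituting the known values and solving for P(5):
  3·P(5) = -150
  P(5) = -50.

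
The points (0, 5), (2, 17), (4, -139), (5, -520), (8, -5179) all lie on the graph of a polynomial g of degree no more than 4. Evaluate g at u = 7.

-2788

Using the Lagrange interpolation formula with nodes 0, 2, 4, 5, 8:
  L_0(u) = (u - 2)(u - 4)(u - 5)(u - 8) / 320
  L_1(u) = u(u - 4)(u - 5)(u - 8) / -72
  L_2(u) = u(u - 2)(u - 5)(u - 8) / 32
  L_3(u) = u(u - 2)(u - 4)(u - 8) / -45
  L_4(u) = u(u - 2)(u - 4)(u - 5) / 576
Then g(u) = 5·L_0(u) + 17·L_1(u) - 139·L_2(u) - 520·L_3(u) - 5179·L_4(u).
Expanding and collecting terms gives g(u) = -2u^4 + 6u^3 - u^2 + 5.
Evaluating at u = 7: g(7) = -2788.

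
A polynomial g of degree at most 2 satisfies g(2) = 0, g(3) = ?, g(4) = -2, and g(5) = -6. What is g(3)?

On equispaced nodes a degree-2 polynomial has vanishing third forward difference, so
  - g(2) + 3·g(3) - 3·g(4) + g(5) = 0.
Substituting the known values and solving for g(3):
  3·g(3) = 0
  g(3) = 0.

0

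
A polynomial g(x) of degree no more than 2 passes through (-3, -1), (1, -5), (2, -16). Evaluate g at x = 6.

-100

Write g(x) = ax^2 + bx + c. Substituting each data point gives a linear system:
  9a - 3b + c = -1
  a + b + c = -5
  4a + 2b + c = -16
Solving the system yields a = -2, b = -5, c = 2.
So g(x) = -2x^2 - 5x + 2.
Then g(6) = -100.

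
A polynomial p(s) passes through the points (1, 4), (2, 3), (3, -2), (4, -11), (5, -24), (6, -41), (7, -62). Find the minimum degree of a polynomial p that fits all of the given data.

Forward differences of the values at s = 1, 2, 3, 4, 5, 6, 7:
  p  : 4  3  -2  -11  -24  -41  -62
  Δ  : -1  -5  -9  -13  -17  -21
  Δ^2: -4  -4  -4  -4  -4
  Δ^3: 0  0  0  0
  Δ^4: 0  0  0
  Δ^5: 0  0
  Δ^6: 0
The second differences are constant (-4) and nonzero, while all higher differences vanish, so the minimal degree is 2.

2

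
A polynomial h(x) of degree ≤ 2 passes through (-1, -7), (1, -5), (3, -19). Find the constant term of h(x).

Write h(x) = ax^2 + bx + c. Substituting each data point gives a linear system:
  a - b + c = -7
  a + b + c = -5
  9a + 3b + c = -19
Solving the system yields a = -2, b = 1, c = -4.
So h(x) = -2x^2 + x - 4.
The constant term is -4.

-4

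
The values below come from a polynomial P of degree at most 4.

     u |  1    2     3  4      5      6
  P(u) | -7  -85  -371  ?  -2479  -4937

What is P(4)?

-1075

On equispaced nodes a degree-4 polynomial has vanishing fifth forward difference, so
  - P(1) + 5·P(2) - 10·P(3) + 10·P(4) - 5·P(5) + P(6) = 0.
Substituting the known values and solving for P(4):
  10·P(4) = -10750
  P(4) = -1075.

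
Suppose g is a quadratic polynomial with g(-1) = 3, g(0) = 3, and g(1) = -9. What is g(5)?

-177

Forward differences of the values at n = -1, 0, 1:
  g  : 3  3  -9
  Δ  : 0  -12
  Δ^2: -12
The second differences are constant, confirming degree 2.
Interpolating (Newton forward form) and evaluating at n = 5 gives g(5) = -177.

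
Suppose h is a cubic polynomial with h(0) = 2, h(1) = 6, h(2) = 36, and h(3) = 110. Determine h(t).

Using the Lagrange interpolation formula with nodes 0, 1, 2, 3:
  L_0(t) = (t - 1)(t - 2)(t - 3) / -6
  L_1(t) = t(t - 2)(t - 3) / 2
  L_2(t) = t(t - 1)(t - 3) / -2
  L_3(t) = t(t - 1)(t - 2) / 6
Then h(t) = 2·L_0(t) + 6·L_1(t) + 36·L_2(t) + 110·L_3(t).
Expanding and collecting terms gives h(t) = 3t^3 + 4t^2 - 3t + 2.
Check: h(1) = 6. ✓

h(t) = 3t^3 + 4t^2 - 3t + 2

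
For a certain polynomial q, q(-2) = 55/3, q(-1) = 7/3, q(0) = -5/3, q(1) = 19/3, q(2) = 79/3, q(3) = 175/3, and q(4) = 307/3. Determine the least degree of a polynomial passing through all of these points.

2

Forward differences of the values at t = -2, -1, 0, 1, 2, 3, 4:
  q  : 55/3  7/3  -5/3  19/3  79/3  175/3  307/3
  Δ  : -16  -4  8  20  32  44
  Δ^2: 12  12  12  12  12
  Δ^3: 0  0  0  0
  Δ^4: 0  0  0
  Δ^5: 0  0
  Δ^6: 0
The second differences are constant (12) and nonzero, while all higher differences vanish, so the minimal degree is 2.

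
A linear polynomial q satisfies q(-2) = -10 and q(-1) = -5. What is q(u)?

Using the Lagrange interpolation formula with nodes -2, -1:
  L_0(u) = (u + 1) / -1
  L_1(u) = (u + 2) / 1
Then q(u) = -10·L_0(u) - 5·L_1(u).
Expanding and collecting terms gives q(u) = 5u.
Check: q(-2) = -10. ✓

q(u) = 5u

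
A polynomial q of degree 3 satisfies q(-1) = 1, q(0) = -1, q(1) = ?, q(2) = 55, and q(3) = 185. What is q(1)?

On equispaced nodes a degree-3 polynomial has vanishing fourth forward difference, so
  q(-1) - 4·q(0) + 6·q(1) - 4·q(2) + q(3) = 0.
Substituting the known values and solving for q(1):
  6·q(1) = 30
  q(1) = 5.

5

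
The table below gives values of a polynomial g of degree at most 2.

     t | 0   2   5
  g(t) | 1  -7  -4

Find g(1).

Using the Lagrange interpolation formula with nodes 0, 2, 5:
  L_0(t) = (t - 2)(t - 5) / 10
  L_1(t) = t(t - 5) / -6
  L_2(t) = t(t - 2) / 15
Then g(t) = 1·L_0(t) - 7·L_1(t) - 4·L_2(t).
Expanding and collecting terms gives g(t) = t^2 - 6t + 1.
Evaluating at t = 1: g(1) = -4.

-4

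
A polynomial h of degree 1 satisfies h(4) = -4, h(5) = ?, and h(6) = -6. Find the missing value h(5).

-5

On equispaced nodes a degree-1 polynomial has vanishing second forward difference, so
  h(4) - 2·h(5) + h(6) = 0.
Substituting the known values and solving for h(5):
  -2·h(5) = 10
  h(5) = -5.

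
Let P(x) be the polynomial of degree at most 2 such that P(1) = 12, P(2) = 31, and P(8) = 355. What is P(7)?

276

Write P(x) = ax^2 + bx + c. Substituting each data point gives a linear system:
  a + b + c = 12
  4a + 2b + c = 31
  64a + 8b + c = 355
Solving the system yields a = 5, b = 4, c = 3.
So P(x) = 5x² + 4x + 3.
Then P(7) = 276.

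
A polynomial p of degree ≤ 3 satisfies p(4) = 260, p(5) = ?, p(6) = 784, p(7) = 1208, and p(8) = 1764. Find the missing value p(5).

474

On equispaced nodes a degree-3 polynomial has vanishing fourth forward difference, so
  p(4) - 4·p(5) + 6·p(6) - 4·p(7) + p(8) = 0.
Substituting the known values and solving for p(5):
  -4·p(5) = -1896
  p(5) = 474.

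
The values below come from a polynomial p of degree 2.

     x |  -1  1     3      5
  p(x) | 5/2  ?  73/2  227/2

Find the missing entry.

-1/2

On equispaced nodes a degree-2 polynomial has vanishing third forward difference, so
  - p(-1) + 3·p(1) - 3·p(3) + p(5) = 0.
Substituting the known values and solving for p(1):
  3·p(1) = -3/2
  p(1) = -1/2.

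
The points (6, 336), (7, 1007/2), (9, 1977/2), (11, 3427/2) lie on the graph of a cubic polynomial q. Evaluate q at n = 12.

Using the Lagrange interpolation formula with nodes 6, 7, 9, 11:
  L_0(n) = (n - 7)(n - 9)(n - 11) / -15
  L_1(n) = (n - 6)(n - 9)(n - 11) / 8
  L_2(n) = (n - 6)(n - 7)(n - 11) / -12
  L_3(n) = (n - 6)(n - 7)(n - 9) / 40
Then q(n) = 336·L_0(n) + 1007/2·L_1(n) + 1977/2·L_2(n) + 3427/2·L_3(n).
Expanding and collecting terms gives q(n) = n³ + 3n² + (3/2)n + 3.
Evaluating at n = 12: q(12) = 2181.

2181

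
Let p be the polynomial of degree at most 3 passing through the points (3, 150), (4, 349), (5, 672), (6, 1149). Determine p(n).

Write p(n) = an^3 + bn^2 + cn + d. Substituting each data point gives a linear system:
  27a + 9b + 3c + d = 150
  64a + 16b + 4c + d = 349
  125a + 25b + 5c + d = 672
  216a + 36b + 6c + d = 1149
Solving the system yields a = 5, b = 2, c = 0, d = -3.
So p(n) = 5n³ + 2n² - 3.
Check: p(6) = 1149. ✓

p(n) = 5n^3 + 2n^2 - 3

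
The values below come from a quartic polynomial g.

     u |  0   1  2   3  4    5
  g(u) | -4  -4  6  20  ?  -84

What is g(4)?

8

On equispaced nodes a degree-4 polynomial has vanishing fifth forward difference, so
  - g(0) + 5·g(1) - 10·g(2) + 10·g(3) - 5·g(4) + g(5) = 0.
Substituting the known values and solving for g(4):
  -5·g(4) = -40
  g(4) = 8.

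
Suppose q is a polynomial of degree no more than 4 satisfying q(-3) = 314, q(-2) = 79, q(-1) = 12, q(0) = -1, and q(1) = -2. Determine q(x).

q(x) = 3x^4 - x^3 + 3x^2 - 6x - 1

Write q(x) = ax^4 + bx^3 + cx^2 + dx + e. Substituting each data point gives a linear system:
  81a - 27b + 9c - 3d + e = 314
  16a - 8b + 4c - 2d + e = 79
  a - b + c - d + e = 12
  e = -1
  a + b + c + d + e = -2
Solving the system yields a = 3, b = -1, c = 3, d = -6, e = -1.
So q(x) = 3x⁴ - x³ + 3x² - 6x - 1.
Check: q(-2) = 79. ✓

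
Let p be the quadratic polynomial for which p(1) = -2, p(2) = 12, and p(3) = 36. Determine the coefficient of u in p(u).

-1

Write p(u) = au^2 + bu + c. Substituting each data point gives a linear system:
  a + b + c = -2
  4a + 2b + c = 12
  9a + 3b + c = 36
Solving the system yields a = 5, b = -1, c = -6.
So p(u) = 5u^2 - u - 6.
The coefficient of u is -1.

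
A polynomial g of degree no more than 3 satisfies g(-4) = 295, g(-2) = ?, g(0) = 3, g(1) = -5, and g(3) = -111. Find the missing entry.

49

The 4 known points determine the degree-3 polynomial uniquely.
Write g(n) = an^3 + bn^2 + cn + d. Substituting each data point gives a linear system:
  -64a + 16b - 4c + d = 295
  d = 3
  a + b + c + d = -5
  27a + 9b + 3c + d = -111
Solving the system yields a = -4, b = 1, c = -5, d = 3.
So g(n) = -4n³ + n² - 5n + 3.
Then g(-2) = 49.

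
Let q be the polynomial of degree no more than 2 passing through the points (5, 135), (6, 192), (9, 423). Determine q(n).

q(n) = 5n^2 + 2n

Using the Lagrange interpolation formula with nodes 5, 6, 9:
  L_0(n) = (n - 6)(n - 9) / 4
  L_1(n) = (n - 5)(n - 9) / -3
  L_2(n) = (n - 5)(n - 6) / 12
Then q(n) = 135·L_0(n) + 192·L_1(n) + 423·L_2(n).
Expanding and collecting terms gives q(n) = 5n^2 + 2n.
Check: q(6) = 192. ✓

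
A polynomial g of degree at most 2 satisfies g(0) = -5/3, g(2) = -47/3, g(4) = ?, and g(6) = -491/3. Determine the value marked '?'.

-209/3

The 3 known points determine the degree-2 polynomial uniquely.
Write g(t) = at^2 + bt + c. Substituting each data point gives a linear system:
  c = -5/3
  4a + 2b + c = -47/3
  36a + 6b + c = -491/3
Solving the system yields a = -5, b = 3, c = -5/3.
So g(t) = -5t^2 + 3t - 5/3.
Then g(4) = -209/3.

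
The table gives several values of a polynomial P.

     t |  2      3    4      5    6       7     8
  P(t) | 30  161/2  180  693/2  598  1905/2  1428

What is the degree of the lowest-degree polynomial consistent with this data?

3

Forward differences of the values at t = 2, 3, 4, 5, 6, 7, 8:
  P  : 30  161/2  180  693/2  598  1905/2  1428
  Δ  : 101/2  199/2  333/2  503/2  709/2  951/2
  Δ^2: 49  67  85  103  121
  Δ^3: 18  18  18  18
  Δ^4: 0  0  0
  Δ^5: 0  0
  Δ^6: 0
The third differences are constant (18) and nonzero, while all higher differences vanish, so the minimal degree is 3.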